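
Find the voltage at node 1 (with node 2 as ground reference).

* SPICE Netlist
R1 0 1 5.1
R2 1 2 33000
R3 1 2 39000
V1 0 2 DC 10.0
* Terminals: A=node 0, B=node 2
Nodal analysis, taking node 2 as the 0 V reference.
Source V1 fixes V_0 = 10 V.
KCL at each unknown node (sum of currents leaving = 0; resistances in Ω):
  Node 1: (V_1 - 10)/5.1 + (V_1 - 0)/33000 + (V_1 - 0)/39000 = 0
Collecting terms: 0.1961 × V_1 = 1.961  =>  V_1 = 9.997 V
The requested potential is V_1 = 9.997 V.

Final answer: V_1 = 9.997 V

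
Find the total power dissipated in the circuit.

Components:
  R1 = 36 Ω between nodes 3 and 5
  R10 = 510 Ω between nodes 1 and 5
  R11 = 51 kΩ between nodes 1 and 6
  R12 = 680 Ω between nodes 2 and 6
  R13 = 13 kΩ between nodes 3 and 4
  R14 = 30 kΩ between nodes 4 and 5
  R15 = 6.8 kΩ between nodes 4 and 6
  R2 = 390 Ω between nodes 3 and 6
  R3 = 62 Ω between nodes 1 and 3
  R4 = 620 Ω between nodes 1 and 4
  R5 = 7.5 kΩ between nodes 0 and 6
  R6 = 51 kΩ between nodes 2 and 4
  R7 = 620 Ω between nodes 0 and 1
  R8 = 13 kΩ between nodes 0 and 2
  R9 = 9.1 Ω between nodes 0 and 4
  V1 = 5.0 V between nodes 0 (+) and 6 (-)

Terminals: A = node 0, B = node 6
Nodal analysis, taking node 6 as the 0 V reference.
Source V1 fixes V_0 = 5 V.
KCL at each unknown node (sum of currents leaving = 0; resistances in Ω):
  Node 1: (V_1 - V_3)/62 + (V_1 - V_4)/620 + (V_1 - 5)/620 + (V_1 - V_5)/510 + (V_1 - 0)/51000 = 0
  Node 2: (V_2 - V_4)/51000 + (V_2 - 5)/13000 + (V_2 - 0)/680 = 0
  Node 3: (V_3 - V_5)/36 + (V_3 - 0)/390 + (V_3 - V_1)/62 + (V_3 - V_4)/13000 = 0
  Node 4: (V_4 - V_1)/620 + (V_4 - V_2)/51000 + (V_4 - 5)/9.1 + (V_4 - V_3)/13000 + (V_4 - V_5)/30000 + (V_4 - 0)/6800 = 0
  Node 5: (V_5 - V_3)/36 + (V_5 - V_1)/510 + (V_5 - V_4)/30000 = 0
Collecting terms (coefficients in siemens):
  0.02134·V_1 - 0.01613·V_3 - 0.001613·V_4 - 0.001961·V_5 = 0.008065
  0.001567·V_2 - 0.00001961·V_4 = 0.0003846
  0.04655·V_3 - 0.01613·V_1 - 0.00007692·V_4 - 0.02778·V_5 = 0
  0.1118·V_4 - 0.001613·V_1 - 0.00001961·V_2 - 0.00007692·V_3 - 0.00003333·V_5 = 0.5495
  0.02977·V_5 - 0.001961·V_1 - 0.02778·V_3 - 0.00003333·V_4 = 0
Solving these 5 simultaneous equations (Gaussian elimination) gives:
  V_1 = 2.968 V, V_2 = 0.3075 V, V_3 = 2.61 V, V_4 = 4.961 V
  V_5 = 2.636 V
Power in each resistor, P = (ΔV)²/R:
  P_R1 = (2.61 - 2.636)²/36 = 0.00001913 W
  P_R2 = (2.61 - 0)²/390 = 0.01746 W
  P_R3 = (2.968 - 2.61)²/62 = 0.002073 W
  P_R4 = (2.968 - 4.961)²/620 = 0.006405 W
  P_R5 = (5 - 0)²/7500 = 0.003333 W
  P_R6 = (0.3075 - 4.961)²/51000 = 0.0004246 W
  P_R7 = (5 - 2.968)²/620 = 0.006659 W
  P_R8 = (5 - 0.3075)²/13000 = 0.001694 W
  P_R9 = (5 - 4.961)²/9.1 = 0.0001677 W
  P_R10 = (2.968 - 2.636)²/510 = 0.0002164 W
  P_R11 = (2.968 - 0)²/51000 = 0.0001727 W
  P_R12 = (0.3075 - 0)²/680 = 0.0001391 W
  P_R13 = (2.61 - 4.961)²/13000 = 0.0004253 W
  P_R14 = (4.961 - 2.636)²/30000 = 0.0001802 W
  P_R15 = (4.961 - 0)²/6800 = 0.003619 W
P_total = P_R1 + P_R2 + P_R3 + P_R4 + P_R5 + P_R6 + P_R7 + P_R8 + P_R9 + P_R10 + P_R11 + P_R12 + P_R13 + P_R14 + P_R15 = 0.04299 W

Final answer: 0.04299 W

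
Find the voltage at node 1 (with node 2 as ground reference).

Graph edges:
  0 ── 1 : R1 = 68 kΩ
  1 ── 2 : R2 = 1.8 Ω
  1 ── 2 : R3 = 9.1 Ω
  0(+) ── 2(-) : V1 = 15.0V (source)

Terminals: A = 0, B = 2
Nodal analysis, taking node 2 as the 0 V reference.
Source V1 fixes V_0 = 15 V.
KCL at each unknown node (sum of currents leaving = 0; resistances in Ω):
  Node 1: (V_1 - 15)/68000 + (V_1 - 0)/1.8 + (V_1 - 0)/9.1 = 0
Collecting terms: 0.6655 × V_1 = 0.0002206  =>  V_1 = 0.0003315 V
The requested potential is V_1 = 0.0003315 V.

Final answer: V_1 = 0.0003315 V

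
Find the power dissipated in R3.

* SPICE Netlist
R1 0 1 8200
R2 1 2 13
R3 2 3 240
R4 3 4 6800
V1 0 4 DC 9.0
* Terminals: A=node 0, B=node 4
Nodal analysis, taking node 4 as the 0 V reference.
Source V1 fixes V_0 = 9 V.
KCL at each unknown node (sum of currents leaving = 0; resistances in Ω):
  Node 1: (V_1 - 9)/8200 + (V_1 - V_2)/13 = 0
  Node 2: (V_2 - V_1)/13 + (V_2 - V_3)/240 = 0
  Node 3: (V_3 - V_2)/240 + (V_3 - 0)/6800 = 0
Collecting terms (coefficients in siemens):
  0.07705·V_1 - 0.07692·V_2 = 0.001098
  0.08109·V_2 - 0.07692·V_1 - 0.004167·V_3 = 0
  0.004314·V_3 - 0.004167·V_2 = 0
Solving these 3 simultaneous equations (Gaussian elimination) gives:
  V_1 = 4.162 V, V_2 = 4.154 V, V_3 = 4.012 V
I_R3 = (V_2 - V_3)/R3 = (4.154 - 4.012)/240 = 0.00059 A
P_R3 = I_R3² × R3 = (0.00059)² × 240 = 0.00008356 W

Final answer: 8.356e-05 W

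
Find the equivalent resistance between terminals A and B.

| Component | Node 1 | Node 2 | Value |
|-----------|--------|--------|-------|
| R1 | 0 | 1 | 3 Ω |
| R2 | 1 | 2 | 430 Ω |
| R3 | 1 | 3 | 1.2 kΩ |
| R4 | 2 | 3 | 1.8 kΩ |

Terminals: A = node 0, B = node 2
Reduce the network between node 0 (A) and node 2 (B) by series/parallel combination:
  Rs1 = R3 + R4 (series, joined only at node 3) = 1200 + 1800 = 3000 Ω
  Rp1 = R2 ‖ Rs1 (parallel, both between nodes 1 and 2) = 1/(1/430 + 1/3000) = 376.1 Ω
  Rs2 = R1 + Rp1 (series, joined only at node 1) = 3 + 376.1 = 379.1 Ω
R_eq = 379.1 Ω

Final answer: 379.1 Ω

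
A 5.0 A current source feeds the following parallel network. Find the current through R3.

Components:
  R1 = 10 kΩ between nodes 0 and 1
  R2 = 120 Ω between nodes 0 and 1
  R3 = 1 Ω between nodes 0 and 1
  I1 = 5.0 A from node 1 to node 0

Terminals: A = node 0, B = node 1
All resistors sit directly between nodes 0 and 1, so they are in parallel and share one voltage V; the full source current 5 A splits among them.
1/R_par = 1/10000 + 1/120 + 1/1 = 1.008 S  =>  R_par = 0.9916 Ω
V = I × R_par = 5 × 0.9916 = 4.958 V
I_R3 = V/R3 = 4.958/1 = 4.958 A

Final answer: 4.958 A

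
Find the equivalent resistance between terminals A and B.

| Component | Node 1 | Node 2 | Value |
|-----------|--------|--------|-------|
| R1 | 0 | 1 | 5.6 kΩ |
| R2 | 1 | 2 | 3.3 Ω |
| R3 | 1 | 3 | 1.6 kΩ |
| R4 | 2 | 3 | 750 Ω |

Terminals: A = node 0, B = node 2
Reduce the network between node 0 (A) and node 2 (B) by series/parallel combination:
  Rs1 = R3 + R4 (series, joined only at node 3) = 1600 + 750 = 2350 Ω
  Rp1 = R2 ‖ Rs1 (parallel, both between nodes 1 and 2) = 1/(1/3.3 + 1/2350) = 3.295 Ω
  Rs2 = R1 + Rp1 (series, joined only at node 1) = 5600 + 3.295 = 5603 Ω
R_eq = 5.603 kΩ

Final answer: 5.603 kΩ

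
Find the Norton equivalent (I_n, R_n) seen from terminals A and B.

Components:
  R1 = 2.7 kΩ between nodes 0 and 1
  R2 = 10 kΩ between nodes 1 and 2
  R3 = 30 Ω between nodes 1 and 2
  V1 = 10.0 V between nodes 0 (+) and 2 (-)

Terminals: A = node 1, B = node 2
Find the Thévenin equivalent first; then I_n = V_th/R_th and R_n = R_th.
Step 1 — V_th is the open-circuit voltage V_A - V_B (nothing connected across the terminals).
Nodal analysis, taking node 2 as the 0 V reference.
Source V1 fixes V_0 = 10 V.
KCL at each unknown node (sum of currents leaving = 0; resistances in Ω):
  Node 1: (V_1 - 10)/2700 + (V_1 - 0)/10000 + (V_1 - 0)/30 = 0
Collecting terms: 0.0338 × V_1 = 0.003704  =>  V_1 = 0.1096 V
V_th = V_1 - V_2 = 0.1096 - 0 = 0.1096 V
Step 2 — R_th: zero the source — replace V1 by a short circuit (node 2 merges into node 0) — and find the resistance seen between A (node 1) and B (node 0).
Reduce the network between node 1 (A) and node 0 (B) by series/parallel combination:
  Rp1 = R1 ‖ R2 ‖ R3 (parallel, all between nodes 0 and 1) = 1/(1/2700 + 1/10000 + 1/30) = 29.58 Ω
R_th = 29.58 Ω
I_n = V_th/R_th = 0.1096/29.58 = 0.003704 A, and R_n = R_th = 29.58 Ω

Final answer: I_n = 0.003704 A, R_n = 29.58 Ω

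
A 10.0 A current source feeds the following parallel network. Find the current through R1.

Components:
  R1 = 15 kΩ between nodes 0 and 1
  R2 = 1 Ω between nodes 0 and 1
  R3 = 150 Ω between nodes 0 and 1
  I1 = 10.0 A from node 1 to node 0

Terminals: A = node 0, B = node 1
All resistors sit directly between nodes 0 and 1, so they are in parallel and share one voltage V; the full source current 10 A splits among them.
1/R_par = 1/15000 + 1/1 + 1/150 = 1.007 S  =>  R_par = 0.9933 Ω
V = I × R_par = 10 × 0.9933 = 9.933 V
I_R1 = V/R1 = 9.933/15000 = 0.0006622 A

Final answer: 0.0006622 A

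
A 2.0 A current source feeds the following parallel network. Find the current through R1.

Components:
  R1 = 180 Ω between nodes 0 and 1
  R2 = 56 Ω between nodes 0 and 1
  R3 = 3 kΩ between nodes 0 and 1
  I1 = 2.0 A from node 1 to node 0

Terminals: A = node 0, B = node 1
All resistors sit directly between nodes 0 and 1, so they are in parallel and share one voltage V; the full source current 2 A splits among them.
1/R_par = 1/180 + 1/56 + 1/3000 = 0.02375 S  =>  R_par = 42.11 Ω
V = I × R_par = 2 × 42.11 = 84.22 V
I_R1 = V/R1 = 84.22/180 = 0.4679 A

Final answer: 0.4679 A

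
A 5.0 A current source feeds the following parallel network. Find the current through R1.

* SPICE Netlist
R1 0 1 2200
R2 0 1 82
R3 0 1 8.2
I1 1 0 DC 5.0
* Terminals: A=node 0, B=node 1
All resistors sit directly between nodes 0 and 1, so they are in parallel and share one voltage V; the full source current 5 A splits among them.
1/R_par = 1/2200 + 1/82 + 1/8.2 = 0.1346 S  =>  R_par = 7.429 Ω
V = I × R_par = 5 × 7.429 = 37.15 V
I_R1 = V/R1 = 37.15/2200 = 0.01688 A

Final answer: 0.01688 A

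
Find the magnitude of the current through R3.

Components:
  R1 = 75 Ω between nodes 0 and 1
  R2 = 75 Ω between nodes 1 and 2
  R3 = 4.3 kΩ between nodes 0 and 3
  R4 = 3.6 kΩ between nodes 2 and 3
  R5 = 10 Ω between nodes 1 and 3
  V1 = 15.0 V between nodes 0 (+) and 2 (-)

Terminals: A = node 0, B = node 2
Nodal analysis, taking node 2 as the 0 V reference.
Source V1 fixes V_0 = 15 V.
KCL at each unknown node (sum of currents leaving = 0; resistances in Ω):
  Node 1: (V_1 - 15)/75 + (V_1 - 0)/75 + (V_1 - V_3)/10 = 0
  Node 3: (V_3 - 15)/4300 + (V_3 - 0)/3600 + (V_3 - V_1)/10 = 0
Collecting terms (coefficients in siemens):
  0.1267·V_1 - 0.1·V_3 = 0.2
  0.1005·V_3 - 0.1·V_1 = 0.003488
Determinant D = (0.1267)(0.1005) - (-0.1)(-0.1) = 0.002731
V_1 = [(0.2)(0.1005) - (-0.1)(0.003488)]/D = 7.488 V
V_3 = [(0.1267)(0.003488) - (0.2)(-0.1)]/D = 7.484 V
I_R3 = (V_0 - V_3)/R3 = (15 - 7.484)/4300 = 0.001748 A
|I_R3| = 0.001748 A

Final answer: |I_R3| = 0.001748 A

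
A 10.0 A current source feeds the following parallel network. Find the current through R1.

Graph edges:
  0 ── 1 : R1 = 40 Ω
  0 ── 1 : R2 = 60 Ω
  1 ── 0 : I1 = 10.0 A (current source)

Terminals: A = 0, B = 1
All resistors sit directly between nodes 0 and 1, so they are in parallel and share one voltage V; the full source current 10 A splits among them.
1/R_par = 1/40 + 1/60 = 0.04167 S  =>  R_par = 24 Ω
V = I × R_par = 10 × 24 = 240 V
I_R1 = V/R1 = 240/40 = 6 A

Final answer: 6 A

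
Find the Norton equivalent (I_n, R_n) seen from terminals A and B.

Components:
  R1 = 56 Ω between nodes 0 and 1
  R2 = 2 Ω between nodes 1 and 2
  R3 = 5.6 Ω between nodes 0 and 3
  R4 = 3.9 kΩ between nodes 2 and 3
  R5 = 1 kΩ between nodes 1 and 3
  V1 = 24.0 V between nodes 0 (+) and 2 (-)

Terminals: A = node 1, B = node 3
Find the Thévenin equivalent first; then I_n = V_th/R_th and R_n = R_th.
Step 1 — V_th is the open-circuit voltage V_A - V_B (nothing connected across the terminals).
Nodal analysis, taking node 2 as the 0 V reference.
Source V1 fixes V_0 = 24 V.
KCL at each unknown node (sum of currents leaving = 0; resistances in Ω):
  Node 1: (V_1 - 24)/56 + (V_1 - 0)/2 + (V_1 - V_3)/1000 = 0
  Node 3: (V_3 - 24)/5.6 + (V_3 - 0)/3900 + (V_3 - V_1)/1000 = 0
Collecting terms (coefficients in siemens):
  0.5189·V_1 - 0.001·V_3 = 0.4286
  0.1798·V_3 - 0.001·V_1 = 4.286
Determinant D = (0.5189)(0.1798) - (-0.001)(-0.001) = 0.0933
V_1 = [(0.4286)(0.1798) - (-0.001)(4.286)]/D = 0.8719 V
V_3 = [(0.5189)(4.286) - (0.4286)(-0.001)]/D = 23.84 V
V_th = V_1 - V_3 = 0.8719 - 23.84 = -22.97 V
Step 2 — R_th: zero the source — replace V1 by a short circuit (node 2 merges into node 0) — and find the resistance seen between A (node 1) and B (node 3).
Reduce the network between node 1 (A) and node 3 (B) by series/parallel combination:
  Rp1 = R1 ‖ R2 (parallel, both between nodes 0 and 1) = 1/(1/56 + 1/2) = 1.931 Ω
  Rp2 = R3 ‖ R4 (parallel, both between nodes 0 and 3) = 1/(1/5.6 + 1/3900) = 5.592 Ω
  Rs1 = Rp1 + Rp2 (series, joined only at node 0) = 1.931 + 5.592 = 7.523 Ω
  Rp3 = R5 ‖ Rs1 (parallel, both between nodes 1 and 3) = 1/(1/1000 + 1/7.523) = 7.467 Ω
R_th = 7.467 Ω
I_n = V_th/R_th = -22.97/7.467 = -3.076 A, and R_n = R_th = 7.467 Ω

Final answer: I_n = -3.076 A, R_n = 7.467 Ω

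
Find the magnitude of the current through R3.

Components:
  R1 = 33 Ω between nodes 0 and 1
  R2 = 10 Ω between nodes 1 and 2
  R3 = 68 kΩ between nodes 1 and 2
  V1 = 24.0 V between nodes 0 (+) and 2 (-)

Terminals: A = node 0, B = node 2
Nodal analysis, taking node 2 as the 0 V reference.
Source V1 fixes V_0 = 24 V.
KCL at each unknown node (sum of currents leaving = 0; resistances in Ω):
  Node 1: (V_1 - 24)/33 + (V_1 - 0)/10 + (V_1 - 0)/68000 = 0
Collecting terms: 0.1303 × V_1 = 0.7273  =>  V_1 = 5.581 V
I_R3 = (V_1 - V_2)/R3 = (5.581 - 0)/68000 = 0.00008207 A
|I_R3| = 0.00008207 A

Final answer: |I_R3| = 8.207e-05 A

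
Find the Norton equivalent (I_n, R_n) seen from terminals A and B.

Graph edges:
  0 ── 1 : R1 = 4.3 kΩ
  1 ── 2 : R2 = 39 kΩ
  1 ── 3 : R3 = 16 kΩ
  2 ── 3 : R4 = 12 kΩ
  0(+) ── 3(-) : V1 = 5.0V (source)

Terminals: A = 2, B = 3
Find the Thévenin equivalent first; then I_n = V_th/R_th and R_n = R_th.
Step 1 — V_th is the open-circuit voltage V_A - V_B (nothing connected across the terminals).
Nodal analysis, taking node 3 as the 0 V reference.
Source V1 fixes V_0 = 5 V.
KCL at each unknown node (sum of currents leaving = 0; resistances in Ω):
  Node 1: (V_1 - 5)/4300 + (V_1 - V_2)/39000 + (V_1 - 0)/16000 = 0
  Node 2: (V_2 - V_1)/39000 + (V_2 - 0)/12000 = 0
Collecting terms (coefficients in siemens):
  0.0003207·V_1 - 0.00002564·V_2 = 0.001163
  0.000109·V_2 - 0.00002564·V_1 = 0
Determinant D = (0.0003207)(0.000109) - (-0.00002564)(-0.00002564) = 0.00000003429
V_1 = [(0.001163)(0.000109) - (-0.00002564)(0)]/D = 3.695 V
V_2 = [(0.0003207)(0) - (0.001163)(-0.00002564)]/D = 0.8695 V
V_th = V_2 - V_3 = 0.8695 - 0 = 0.8695 V
Step 2 — R_th: zero the source — replace V1 by a short circuit (node 3 merges into node 0) — and find the resistance seen between A (node 2) and B (node 0).
Reduce the network between node 2 (A) and node 0 (B) by series/parallel combination:
  Rp1 = R1 ‖ R3 (parallel, both between nodes 0 and 1) = 1/(1/4300 + 1/16000) = 3389 Ω
  Rs1 = R2 + Rp1 (series, joined only at node 1) = 39000 + 3389 = 42390 Ω
  Rp2 = R4 ‖ Rs1 (parallel, both between nodes 0 and 2) = 1/(1/12000 + 1/42390) = 9352 Ω
R_th = 9.352 kΩ
I_n = V_th/R_th = 0.8695/9352 = 0.00009297 A, and R_n = R_th = 9.352 kΩ

Final answer: I_n = 9.297e-05 A, R_n = 9.352 kΩ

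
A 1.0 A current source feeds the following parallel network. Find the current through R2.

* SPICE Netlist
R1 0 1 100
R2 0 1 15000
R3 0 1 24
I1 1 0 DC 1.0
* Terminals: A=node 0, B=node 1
All resistors sit directly between nodes 0 and 1, so they are in parallel and share one voltage V; the full source current 1 A splits among them.
1/R_par = 1/100 + 1/15000 + 1/24 = 0.05173 S  =>  R_par = 19.33 Ω
V = I × R_par = 1 × 19.33 = 19.33 V
I_R2 = V/R2 = 19.33/15000 = 0.001289 A

Final answer: 0.001289 A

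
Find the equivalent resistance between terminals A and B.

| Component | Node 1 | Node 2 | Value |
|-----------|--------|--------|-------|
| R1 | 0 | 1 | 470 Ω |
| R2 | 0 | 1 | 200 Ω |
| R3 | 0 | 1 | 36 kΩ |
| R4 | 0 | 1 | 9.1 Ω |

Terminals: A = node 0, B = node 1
Reduce the network between node 0 (A) and node 1 (B) by series/parallel combination:
  Rp1 = R1 ‖ R2 ‖ R3 ‖ R4 (parallel, all between nodes 0 and 1) = 1/(1/470 + 1/200 + 1/36000 + 1/9.1) = 8.544 Ω
R_eq = 8.544 Ω

Final answer: 8.544 Ω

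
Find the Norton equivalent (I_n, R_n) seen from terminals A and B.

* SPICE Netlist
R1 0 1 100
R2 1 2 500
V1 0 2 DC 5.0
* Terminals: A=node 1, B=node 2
Find the Thévenin equivalent first; then I_n = V_th/R_th and R_n = R_th.
Step 1 — V_th is the open-circuit voltage V_A - V_B (nothing connected across the terminals).
Nodal analysis, taking node 2 as the 0 V reference.
Source V1 fixes V_0 = 5 V.
KCL at each unknown node (sum of currents leaving = 0; resistances in Ω):
  Node 1: (V_1 - 5)/100 + (V_1 - 0)/500 = 0
Collecting terms: 0.012 × V_1 = 0.05  =>  V_1 = 4.167 V
V_th = V_1 - V_2 = 4.167 - 0 = 4.167 V
Step 2 — R_th: zero the source — replace V1 by a short circuit (node 2 merges into node 0) — and find the resistance seen between A (node 1) and B (node 0).
Reduce the network between node 1 (A) and node 0 (B) by series/parallel combination:
  Rp1 = R1 ‖ R2 (parallel, both between nodes 0 and 1) = 1/(1/100 + 1/500) = 83.33 Ω
R_th = 83.33 Ω
I_n = V_th/R_th = 4.167/83.33 = 0.05 A, and R_n = R_th = 83.33 Ω

Final answer: I_n = 0.05 A, R_n = 83.33 Ω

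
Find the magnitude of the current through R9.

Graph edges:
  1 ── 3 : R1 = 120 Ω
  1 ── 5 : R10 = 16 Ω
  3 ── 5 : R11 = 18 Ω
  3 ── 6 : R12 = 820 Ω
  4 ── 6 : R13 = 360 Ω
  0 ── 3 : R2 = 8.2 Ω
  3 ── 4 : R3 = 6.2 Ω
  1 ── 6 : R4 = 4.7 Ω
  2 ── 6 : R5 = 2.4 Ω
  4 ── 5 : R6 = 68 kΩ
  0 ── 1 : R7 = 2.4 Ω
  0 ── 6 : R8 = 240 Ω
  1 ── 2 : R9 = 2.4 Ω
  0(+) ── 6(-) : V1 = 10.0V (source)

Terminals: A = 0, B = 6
Nodal analysis, taking node 6 as the 0 V reference.
Source V1 fixes V_0 = 10 V.
KCL at each unknown node (sum of currents leaving = 0; resistances in Ω):
  Node 1: (V_1 - V_3)/120 + (V_1 - 0)/4.7 + (V_1 - 10)/2.4 + (V_1 - V_2)/2.4 + (V_1 - V_5)/16 = 0
  Node 2: (V_2 - 0)/2.4 + (V_2 - V_1)/2.4 = 0
  Node 3: (V_3 - V_1)/120 + (V_3 - 10)/8.2 + (V_3 - V_4)/6.2 + (V_3 - V_5)/18 + (V_3 - 0)/820 = 0
  Node 4: (V_4 - V_3)/6.2 + (V_4 - V_5)/68000 + (V_4 - 0)/360 = 0
  Node 5: (V_5 - V_4)/68000 + (V_5 - V_1)/16 + (V_5 - V_3)/18 = 0
Collecting terms (coefficients in siemens):
  1.117·V_1 - 0.4167·V_2 - 0.008333·V_3 - 0.0625·V_5 = 4.167
  0.8333·V_2 - 0.4167·V_1 = 0
  0.3483·V_3 - 0.008333·V_1 - 0.1613·V_4 - 0.05556·V_5 = 1.22
  0.1641·V_4 - 0.1613·V_3 - 0.00001471·V_5 = 0
  0.1181·V_5 - 0.0625·V_1 - 0.05556·V_3 - 0.00001471·V_4 = 0
Solving these 5 simultaneous equations (Gaussian elimination) gives:
  V_1 = 5.131 V, V_2 = 2.566 V, V_3 = 8.636 V, V_4 = 8.489 V
  V_5 = 6.781 V
I_R9 = (V_1 - V_2)/R9 = (5.131 - 2.566)/2.4 = 1.069 A
|I_R9| = 1.069 A

Final answer: |I_R9| = 1.069 A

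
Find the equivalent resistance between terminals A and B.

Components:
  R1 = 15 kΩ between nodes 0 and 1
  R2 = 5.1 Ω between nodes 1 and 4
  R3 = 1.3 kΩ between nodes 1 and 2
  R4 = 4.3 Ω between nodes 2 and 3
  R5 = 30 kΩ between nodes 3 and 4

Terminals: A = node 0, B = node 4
Reduce the network between node 0 (A) and node 4 (B) by series/parallel combination:
  Rs1 = R3 + R4 (series, joined only at node 2) = 1300 + 4.3 = 1304 Ω
  Rs2 = R5 + Rs1 (series, joined only at node 3) = 30000 + 1304 = 31300 Ω
  Rp1 = R2 ‖ Rs2 (parallel, both between nodes 1 and 4) = 1/(1/5.1 + 1/31300) = 5.099 Ω
  Rs3 = R1 + Rp1 (series, joined only at node 1) = 15000 + 5.099 = 15010 Ω
R_eq = 15.01 kΩ

Final answer: 15.01 kΩ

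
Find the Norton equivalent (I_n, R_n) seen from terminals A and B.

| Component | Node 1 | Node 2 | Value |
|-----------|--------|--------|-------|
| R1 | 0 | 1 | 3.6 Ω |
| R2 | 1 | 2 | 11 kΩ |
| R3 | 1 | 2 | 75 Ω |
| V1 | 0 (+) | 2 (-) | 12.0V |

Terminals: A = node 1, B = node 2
Find the Thévenin equivalent first; then I_n = V_th/R_th and R_n = R_th.
Step 1 — V_th is the open-circuit voltage V_A - V_B (nothing connected across the terminals).
Nodal analysis, taking node 2 as the 0 V reference.
Source V1 fixes V_0 = 12 V.
KCL at each unknown node (sum of currents leaving = 0; resistances in Ω):
  Node 1: (V_1 - 12)/3.6 + (V_1 - 0)/11000 + (V_1 - 0)/75 = 0
Collecting terms: 0.2912 × V_1 = 3.333  =>  V_1 = 11.45 V
V_th = V_1 - V_2 = 11.45 - 0 = 11.45 V
Step 2 — R_th: zero the source — replace V1 by a short circuit (node 2 merges into node 0) — and find the resistance seen between A (node 1) and B (node 0).
Reduce the network between node 1 (A) and node 0 (B) by series/parallel combination:
  Rp1 = R1 ‖ R2 ‖ R3 (parallel, all between nodes 0 and 1) = 1/(1/3.6 + 1/11000 + 1/75) = 3.434 Ω
R_th = 3.434 Ω
I_n = V_th/R_th = 11.45/3.434 = 3.333 A, and R_n = R_th = 3.434 Ω

Final answer: I_n = 3.333 A, R_n = 3.434 Ω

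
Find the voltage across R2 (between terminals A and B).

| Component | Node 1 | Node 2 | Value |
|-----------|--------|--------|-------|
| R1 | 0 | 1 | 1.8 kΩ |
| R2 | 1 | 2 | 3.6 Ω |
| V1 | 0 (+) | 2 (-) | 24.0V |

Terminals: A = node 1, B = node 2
R1 and R2 are in series across V1 (node 0 → node 1 → node 2), and the output A–B is taken across R2, so this is a voltage divider.
Series current: I = V1/(R1 + R2) = 24/(1800 + 3.6) = 24/1804 = 0.01331 A
V_R2 = I × R2 = V1 × R2/(R1 + R2) = 24 × 3.6/1804 = 0.0479 V

Final answer: 0.0479 V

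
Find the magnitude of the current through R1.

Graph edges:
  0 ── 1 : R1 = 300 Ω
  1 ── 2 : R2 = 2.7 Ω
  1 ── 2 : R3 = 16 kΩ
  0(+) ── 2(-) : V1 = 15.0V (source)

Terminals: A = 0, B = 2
Nodal analysis, taking node 2 as the 0 V reference.
Source V1 fixes V_0 = 15 V.
KCL at each unknown node (sum of currents leaving = 0; resistances in Ω):
  Node 1: (V_1 - 15)/300 + (V_1 - 0)/2.7 + (V_1 - 0)/16000 = 0
Collecting terms: 0.3738 × V_1 = 0.05  =>  V_1 = 0.1338 V
I_R1 = (V_0 - V_1)/R1 = (15 - 0.1338)/300 = 0.04955 A
|I_R1| = 0.04955 A

Final answer: |I_R1| = 0.04955 A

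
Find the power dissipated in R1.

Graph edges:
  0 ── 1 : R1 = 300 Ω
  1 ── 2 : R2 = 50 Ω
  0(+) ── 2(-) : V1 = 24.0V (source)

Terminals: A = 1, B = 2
Nodal analysis, taking node 2 as the 0 V reference.
Source V1 fixes V_0 = 24 V.
KCL at each unknown node (sum of currents leaving = 0; resistances in Ω):
  Node 1: (V_1 - 24)/300 + (V_1 - 0)/50 = 0
Collecting terms: 0.02333 × V_1 = 0.08  =>  V_1 = 3.429 V
I_R1 = (V_0 - V_1)/R1 = (24 - 3.429)/300 = 0.06857 A
P_R1 = I_R1² × R1 = (0.06857)² × 300 = 1.411 W

Final answer: 1.411 W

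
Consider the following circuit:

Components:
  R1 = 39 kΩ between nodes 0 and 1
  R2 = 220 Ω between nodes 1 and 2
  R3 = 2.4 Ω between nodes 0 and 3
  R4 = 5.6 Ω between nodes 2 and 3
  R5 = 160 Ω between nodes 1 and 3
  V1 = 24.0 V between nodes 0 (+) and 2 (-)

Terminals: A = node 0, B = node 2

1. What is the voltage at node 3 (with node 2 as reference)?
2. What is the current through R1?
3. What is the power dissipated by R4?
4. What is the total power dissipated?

Nodal analysis, taking node 2 as the 0 V reference.
Source V1 fixes V_0 = 24 V.
KCL at each unknown node (sum of currents leaving = 0; resistances in Ω):
  Node 1: (V_1 - 24)/39000 + (V_1 - 0)/220 + (V_1 - V_3)/160 = 0
  Node 3: (V_3 - 24)/2.4 + (V_3 - 0)/5.6 + (V_3 - V_1)/160 = 0
Collecting terms (coefficients in siemens):
  0.01082·V_1 - 0.00625·V_3 = 0.0006154
  0.6015·V_3 - 0.00625·V_1 = 10
Determinant D = (0.01082)(0.6015) - (-0.00625)(-0.00625) = 0.00647
V_1 = [(0.0006154)(0.6015) - (-0.00625)(10)]/D = 9.718 V
V_3 = [(0.01082)(10) - (0.0006154)(-0.00625)]/D = 16.73 V
Part 1:
  Read off the nodal solution: V_3 = 16.73 V
Part 2:
  I_R1 = (V_0 - V_1)/R1 = (24 - 9.718)/39000 = 0.0003662 A
  Magnitude: I_R1 = 0.0003662 A
Part 3:
  I_R4 = (V_2 - V_3)/R4 = (0 - 16.73)/5.6 = -2.987 A
  P_R4 = I_R4² × R4 = (-2.987)² × 5.6 = 49.96 W
Part 4:
  Power in each resistor, P = (ΔV)²/R:
    P_R1 = (24 - 9.718)²/39000 = 0.00523 W
    P_R2 = (9.718 - 0)²/220 = 0.4292 W
    P_R3 = (24 - 16.73)²/2.4 = 22.04 W
    P_R4 = (0 - 16.73)²/5.6 = 49.96 W
    P_R5 = (9.718 - 16.73)²/160 = 0.307 W
  P_total = P_R1 + P_R2 + P_R3 + P_R4 + P_R5 = 72.74 W

Final answers:
1. V_3 = 16.73 V
2. I_R1 = 0.0003662 A
3. P_R4 = 49.96 W
4. P_total = 72.74 W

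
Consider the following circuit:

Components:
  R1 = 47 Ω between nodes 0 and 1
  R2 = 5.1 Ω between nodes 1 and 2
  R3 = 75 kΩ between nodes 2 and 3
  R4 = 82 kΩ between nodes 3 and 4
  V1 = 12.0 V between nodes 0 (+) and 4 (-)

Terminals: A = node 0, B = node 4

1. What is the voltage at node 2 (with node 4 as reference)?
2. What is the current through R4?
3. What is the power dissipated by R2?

Nodal analysis, taking node 4 as the 0 V reference.
Source V1 fixes V_0 = 12 V.
KCL at each unknown node (sum of currents leaving = 0; resistances in Ω):
  Node 1: (V_1 - 12)/47 + (V_1 - V_2)/5.1 = 0
  Node 2: (V_2 - V_1)/5.1 + (V_2 - V_3)/75000 = 0
  Node 3: (V_3 - V_2)/75000 + (V_3 - 0)/82000 = 0
Collecting terms (coefficients in siemens):
  0.2174·V_1 - 0.1961·V_2 = 0.2553
  0.1961·V_2 - 0.1961·V_1 - 0.00001333·V_3 = 0
  0.00002553·V_3 - 0.00001333·V_2 = 0
Solving these 3 simultaneous equations (Gaussian elimination) gives:
  V_1 = 12 V, V_2 = 12 V, V_3 = 6.265 V
Part 1:
  Read off the nodal solution: V_2 = 12 V
Part 2:
  I_R4 = (V_3 - V_4)/R4 = (6.265 - 0)/82000 = 0.00007641 A
  Magnitude: I_R4 = 0.00007641 A
Part 3:
  I_R2 = (V_1 - V_2)/R2 = (12 - 12)/5.1 = 0.00007641 A
  P_R2 = I_R2² × R2 = (0.00007641)² × 5.1 = 0.00000002977 W

Final answers:
1. V_2 = 12 V
2. I_R4 = 7.641e-05 A
3. P_R2 = 2.977e-08 W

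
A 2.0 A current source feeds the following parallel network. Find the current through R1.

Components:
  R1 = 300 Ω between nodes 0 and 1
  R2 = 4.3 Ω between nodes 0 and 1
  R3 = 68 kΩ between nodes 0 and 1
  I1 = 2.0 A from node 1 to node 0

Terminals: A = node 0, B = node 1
All resistors sit directly between nodes 0 and 1, so they are in parallel and share one voltage V; the full source current 2 A splits among them.
1/R_par = 1/300 + 1/4.3 + 1/68000 = 0.2359 S  =>  R_par = 4.239 Ω
V = I × R_par = 2 × 4.239 = 8.478 V
I_R1 = V/R1 = 8.478/300 = 0.02826 A

Final answer: 0.02826 A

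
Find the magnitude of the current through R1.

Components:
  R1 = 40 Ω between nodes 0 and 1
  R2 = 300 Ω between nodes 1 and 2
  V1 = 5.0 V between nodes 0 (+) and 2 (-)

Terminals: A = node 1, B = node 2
Nodal analysis, taking node 2 as the 0 V reference.
Source V1 fixes V_0 = 5 V.
KCL at each unknown node (sum of currents leaving = 0; resistances in Ω):
  Node 1: (V_1 - 5)/40 + (V_1 - 0)/300 = 0
Collecting terms: 0.02833 × V_1 = 0.125  =>  V_1 = 4.412 V
I_R1 = (V_0 - V_1)/R1 = (5 - 4.412)/40 = 0.01471 A
|I_R1| = 0.01471 A

Final answer: |I_R1| = 0.01471 A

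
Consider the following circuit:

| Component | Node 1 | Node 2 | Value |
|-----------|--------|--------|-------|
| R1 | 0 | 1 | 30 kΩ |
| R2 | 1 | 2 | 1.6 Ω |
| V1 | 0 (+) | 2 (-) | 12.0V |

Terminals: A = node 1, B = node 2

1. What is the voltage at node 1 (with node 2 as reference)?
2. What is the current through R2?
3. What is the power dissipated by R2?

Nodal analysis, taking node 2 as the 0 V reference.
Source V1 fixes V_0 = 12 V.
KCL at each unknown node (sum of currents leaving = 0; resistances in Ω):
  Node 1: (V_1 - 12)/30000 + (V_1 - 0)/1.6 = 0
Collecting terms: 0.625 × V_1 = 0.0004  =>  V_1 = 0.00064 V
Part 1:
  Read off the nodal solution: V_1 = 0.00064 V
Part 2:
  I_R2 = (V_1 - V_2)/R2 = (0.00064 - 0)/1.6 = 0.0004 A
  Magnitude: I_R2 = 0.0004 A
Part 3:
  I_R2 = (V_1 - V_2)/R2 = (0.00064 - 0)/1.6 = 0.0004 A
  P_R2 = I_R2² × R2 = (0.0004)² × 1.6 = 0.000000256 W

Final answers:
1. V_1 = 0.00064 V
2. I_R2 = 0.0004 A
3. P_R2 = 2.56e-07 W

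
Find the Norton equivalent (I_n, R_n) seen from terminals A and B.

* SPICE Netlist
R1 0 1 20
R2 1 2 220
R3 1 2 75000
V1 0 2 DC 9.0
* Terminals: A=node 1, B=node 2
Find the Thévenin equivalent first; then I_n = V_th/R_th and R_n = R_th.
Step 1 — V_th is the open-circuit voltage V_A - V_B (nothing connected across the terminals).
Nodal analysis, taking node 2 as the 0 V reference.
Source V1 fixes V_0 = 9 V.
KCL at each unknown node (sum of currents leaving = 0; resistances in Ω):
  Node 1: (V_1 - 9)/20 + (V_1 - 0)/220 + (V_1 - 0)/75000 = 0
Collecting terms: 0.05456 × V_1 = 0.45  =>  V_1 = 8.248 V
V_th = V_1 - V_2 = 8.248 - 0 = 8.248 V
Step 2 — R_th: zero the source — replace V1 by a short circuit (node 2 merges into node 0) — and find the resistance seen between A (node 1) and B (node 0).
Reduce the network between node 1 (A) and node 0 (B) by series/parallel combination:
  Rp1 = R1 ‖ R2 ‖ R3 (parallel, all between nodes 0 and 1) = 1/(1/20 + 1/220 + 1/75000) = 18.33 Ω
R_th = 18.33 Ω
I_n = V_th/R_th = 8.248/18.33 = 0.45 A, and R_n = R_th = 18.33 Ω

Final answer: I_n = 0.45 A, R_n = 18.33 Ω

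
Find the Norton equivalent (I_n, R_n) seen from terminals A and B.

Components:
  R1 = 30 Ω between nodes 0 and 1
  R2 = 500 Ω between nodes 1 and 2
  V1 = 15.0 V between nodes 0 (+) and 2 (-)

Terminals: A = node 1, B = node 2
Find the Thévenin equivalent first; then I_n = V_th/R_th and R_n = R_th.
Step 1 — V_th is the open-circuit voltage V_A - V_B (nothing connected across the terminals).
Nodal analysis, taking node 2 as the 0 V reference.
Source V1 fixes V_0 = 15 V.
KCL at each unknown node (sum of currents leaving = 0; resistances in Ω):
  Node 1: (V_1 - 15)/30 + (V_1 - 0)/500 = 0
Collecting terms: 0.03533 × V_1 = 0.5  =>  V_1 = 14.15 V
V_th = V_1 - V_2 = 14.15 - 0 = 14.15 V
Step 2 — R_th: zero the source — replace V1 by a short circuit (node 2 merges into node 0) — and find the resistance seen between A (node 1) and B (node 0).
Reduce the network between node 1 (A) and node 0 (B) by series/parallel combination:
  Rp1 = R1 ‖ R2 (parallel, both between nodes 0 and 1) = 1/(1/30 + 1/500) = 28.3 Ω
R_th = 28.3 Ω
I_n = V_th/R_th = 14.15/28.3 = 0.5 A, and R_n = R_th = 28.3 Ω

Final answer: I_n = 0.5 A, R_n = 28.3 Ω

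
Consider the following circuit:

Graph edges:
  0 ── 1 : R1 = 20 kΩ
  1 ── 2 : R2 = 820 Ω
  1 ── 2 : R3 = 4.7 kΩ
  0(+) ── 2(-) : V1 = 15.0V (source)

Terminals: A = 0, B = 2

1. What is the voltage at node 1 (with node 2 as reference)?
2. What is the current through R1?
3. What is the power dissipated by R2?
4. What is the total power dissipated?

Nodal analysis, taking node 2 as the 0 V reference.
Source V1 fixes V_0 = 15 V.
KCL at each unknown node (sum of currents leaving = 0; resistances in Ω):
  Node 1: (V_1 - 15)/20000 + (V_1 - 0)/820 + (V_1 - 0)/4700 = 0
Collecting terms: 0.001482 × V_1 = 0.00075  =>  V_1 = 0.506 V
Part 1:
  Read off the nodal solution: V_1 = 0.506 V
Part 2:
  I_R1 = (V_0 - V_1)/R1 = (15 - 0.506)/20000 = 0.0007247 A
  Magnitude: I_R1 = 0.0007247 A
Part 3:
  I_R2 = (V_1 - V_2)/R2 = (0.506 - 0)/820 = 0.000617 A
  P_R2 = I_R2² × R2 = (0.000617)² × 820 = 0.0003122 W
Part 4:
  Power in each resistor, P = (ΔV)²/R:
    P_R1 = (15 - 0.506)²/20000 = 0.0105 W
    P_R2 = (0.506 - 0)²/820 = 0.0003122 W
    P_R3 = (0.506 - 0)²/4700 = 0.00005447 W
  P_total = P_R1 + P_R2 + P_R3 = 0.01087 W

Final answers:
1. V_1 = 0.506 V
2. I_R1 = 0.0007247 A
3. P_R2 = 0.0003122 W
4. P_total = 0.01087 W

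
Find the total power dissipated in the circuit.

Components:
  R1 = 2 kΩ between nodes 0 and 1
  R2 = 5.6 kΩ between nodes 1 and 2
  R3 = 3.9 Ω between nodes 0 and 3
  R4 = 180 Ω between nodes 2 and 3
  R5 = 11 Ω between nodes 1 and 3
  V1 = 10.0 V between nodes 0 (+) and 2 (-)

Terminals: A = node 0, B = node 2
Nodal analysis, taking node 2 as the 0 V reference.
Source V1 fixes V_0 = 10 V.
KCL at each unknown node (sum of currents leaving = 0; resistances in Ω):
  Node 1: (V_1 - 10)/2000 + (V_1 - 0)/5600 + (V_1 - V_3)/11 = 0
  Node 3: (V_3 - 10)/3.9 + (V_3 - 0)/180 + (V_3 - V_1)/11 = 0
Collecting terms (coefficients in siemens):
  0.09159·V_1 - 0.09091·V_3 = 0.005
  0.3529·V_3 - 0.09091·V_1 = 2.564
Determinant D = (0.09159)(0.3529) - (-0.09091)(-0.09091) = 0.02405
V_1 = [(0.005)(0.3529) - (-0.09091)(2.564)]/D = 9.764 V
V_3 = [(0.09159)(2.564) - (0.005)(-0.09091)]/D = 9.782 V
Power in each resistor, P = (ΔV)²/R:
  P_R1 = (10 - 9.764)²/2000 = 0.00002789 W
  P_R2 = (9.764 - 0)²/5600 = 0.01702 W
  P_R3 = (10 - 9.782)²/3.9 = 0.01222 W
  P_R4 = (0 - 9.782)²/180 = 0.5316 W
  P_R5 = (9.764 - 9.782)²/11 = 0.00002906 W
P_total = P_R1 + P_R2 + P_R3 + P_R4 + P_R5 = 0.5609 W

Final answer: 0.5609 W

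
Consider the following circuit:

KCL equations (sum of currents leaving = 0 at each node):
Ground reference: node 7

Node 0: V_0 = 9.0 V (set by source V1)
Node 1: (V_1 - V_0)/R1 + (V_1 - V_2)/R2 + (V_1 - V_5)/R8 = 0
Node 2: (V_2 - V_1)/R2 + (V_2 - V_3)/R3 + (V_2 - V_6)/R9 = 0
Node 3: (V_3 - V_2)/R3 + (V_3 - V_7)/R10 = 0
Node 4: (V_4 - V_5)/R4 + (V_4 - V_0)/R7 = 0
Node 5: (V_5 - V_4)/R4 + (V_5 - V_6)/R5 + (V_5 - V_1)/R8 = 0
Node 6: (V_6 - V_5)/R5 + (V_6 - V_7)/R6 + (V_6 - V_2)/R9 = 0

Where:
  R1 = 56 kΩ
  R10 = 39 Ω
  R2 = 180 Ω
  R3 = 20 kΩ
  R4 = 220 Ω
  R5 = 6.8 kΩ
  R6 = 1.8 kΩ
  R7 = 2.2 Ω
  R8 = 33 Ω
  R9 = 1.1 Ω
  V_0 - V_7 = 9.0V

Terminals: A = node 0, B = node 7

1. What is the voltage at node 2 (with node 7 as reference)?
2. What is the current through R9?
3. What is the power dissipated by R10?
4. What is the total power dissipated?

Nodal analysis, taking node 7 as the 0 V reference.
Source V1 fixes V_0 = 9 V.
KCL at each unknown node (sum of currents leaving = 0; resistances in Ω):
  Node 1: (V_1 - 9)/56000 + (V_1 - V_2)/180 + (V_1 - V_5)/33 = 0
  Node 2: (V_2 - V_1)/180 + (V_2 - V_3)/20000 + (V_2 - V_6)/1.1 = 0
  Node 3: (V_3 - V_2)/20000 + (V_3 - 0)/39 = 0
  Node 4: (V_4 - V_5)/220 + (V_4 - 9)/2.2 = 0
  Node 5: (V_5 - V_4)/220 + (V_5 - V_6)/6800 + (V_5 - V_1)/33 = 0
  Node 6: (V_6 - V_5)/6800 + (V_6 - 0)/1800 + (V_6 - V_2)/1.1 = 0
Collecting terms (coefficients in siemens):
  0.03588·V_1 - 0.005556·V_2 - 0.0303·V_5 = 0.0001607
  0.9147·V_2 - 0.005556·V_1 - 0.00005·V_3 - 0.9091·V_6 = 0
  0.02569·V_3 - 0.00005·V_2 = 0
  0.4591·V_4 - 0.004545·V_5 = 4.091
  0.035·V_5 - 0.0303·V_1 - 0.004545·V_4 - 0.0001471·V_6 = 0
  0.9098·V_6 - 0.9091·V_2 - 0.0001471·V_5 = 0
Solving these 6 simultaneous equations (Gaussian elimination) gives:
  V_1 = 7.905 V, V_2 = 7.15 V, V_3 = 0.01392 V, V_4 = 8.991 V
  V_5 = 8.043 V, V_6 = 7.146 V
Part 1:
  Read off the nodal solution: V_2 = 7.15 V
Part 2:
  I_R9 = (V_2 - V_6)/R9 = (7.15 - 7.146)/1.1 = 0.003838 A
  Magnitude: I_R9 = 0.003838 A
Part 3:
  I_R10 = (V_3 - V_7)/R10 = (0.01392 - 0)/39 = 0.0003568 A
  P_R10 = I_R10² × R10 = (0.0003568)² × 39 = 0.000004965 W
Part 4:
  Power in each resistor, P = (ΔV)²/R:
    P_R1 = (9 - 7.905)²/56000 = 0.0000214 W
    P_R2 = (7.905 - 7.15)²/180 = 0.003167 W
    P_R3 = (7.15 - 0.01392)²/20000 = 0.002546 W
    P_R4 = (8.991 - 8.043)²/220 = 0.004081 W
    P_R5 = (8.043 - 7.146)²/6800 = 0.0001183 W
    P_R6 = (7.146 - 0)²/1800 = 0.02837 W
    P_R7 = (9 - 8.991)²/2.2 = 0.00004081 W
    P_R8 = (7.905 - 8.043)²/33 = 0.0005753 W
    P_R9 = (7.15 - 7.146)²/1.1 = 0.0000162 W
    P_R10 = (0.01392 - 0)²/39 = 0.000004965 W
  P_total = P_R1 + P_R2 + P_R3 + P_R4 + P_R5 + P_R6 + P_R7 + P_R8 + P_R9 + P_R10 = 0.03894 W

Final answers:
1. V_2 = 7.15 V
2. I_R9 = 0.003838 A
3. P_R10 = 4.965e-06 W
4. P_total = 0.03894 W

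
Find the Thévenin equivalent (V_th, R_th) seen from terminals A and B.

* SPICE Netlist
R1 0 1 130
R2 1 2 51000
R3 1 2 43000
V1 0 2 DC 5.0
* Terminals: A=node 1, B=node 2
Step 1 — V_th is the open-circuit voltage V_A - V_B (nothing connected across the terminals).
Nodal analysis, taking node 2 as the 0 V reference.
Source V1 fixes V_0 = 5 V.
KCL at each unknown node (sum of currents leaving = 0; resistances in Ω):
  Node 1: (V_1 - 5)/130 + (V_1 - 0)/51000 + (V_1 - 0)/43000 = 0
Collecting terms: 0.007735 × V_1 = 0.03846  =>  V_1 = 4.972 V
V_th = V_1 - V_2 = 4.972 - 0 = 4.972 V
Step 2 — R_th: zero the source — replace V1 by a short circuit (node 2 merges into node 0) — and find the resistance seen between A (node 1) and B (node 0).
Reduce the network between node 1 (A) and node 0 (B) by series/parallel combination:
  Rp1 = R1 ‖ R2 ‖ R3 (parallel, all between nodes 0 and 1) = 1/(1/130 + 1/51000 + 1/43000) = 129.3 Ω
R_th = 129.3 Ω

Final answer: V_th = 4.972 V, R_th = 129.3 Ω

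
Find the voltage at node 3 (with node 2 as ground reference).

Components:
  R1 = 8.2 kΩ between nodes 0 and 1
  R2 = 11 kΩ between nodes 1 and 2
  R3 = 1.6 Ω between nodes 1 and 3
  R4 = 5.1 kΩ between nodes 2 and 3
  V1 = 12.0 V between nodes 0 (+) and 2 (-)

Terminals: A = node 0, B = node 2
Nodal analysis, taking node 2 as the 0 V reference.
Source V1 fixes V_0 = 12 V.
KCL at each unknown node (sum of currents leaving = 0; resistances in Ω):
  Node 1: (V_1 - 12)/8200 + (V_1 - 0)/11000 + (V_1 - V_3)/1.6 = 0
  Node 3: (V_3 - V_1)/1.6 + (V_3 - 0)/5100 = 0
Collecting terms (coefficients in siemens):
  0.6252·V_1 - 0.625·V_3 = 0.001463
  0.6252·V_3 - 0.625·V_1 = 0
Determinant D = (0.6252)(0.6252) - (-0.625)(-0.625) = 0.0002556
V_1 = [(0.001463)(0.6252) - (-0.625)(0)]/D = 3.579 V
V_3 = [(0.6252)(0) - (0.001463)(-0.625)]/D = 3.578 V
The requested potential is V_3 = 3.578 V.

Final answer: V_3 = 3.578 V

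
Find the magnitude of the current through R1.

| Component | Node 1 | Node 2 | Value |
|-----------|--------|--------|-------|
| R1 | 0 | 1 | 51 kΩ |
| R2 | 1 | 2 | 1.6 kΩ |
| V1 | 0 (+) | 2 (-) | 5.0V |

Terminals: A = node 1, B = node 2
Nodal analysis, taking node 2 as the 0 V reference.
Source V1 fixes V_0 = 5 V.
KCL at each unknown node (sum of currents leaving = 0; resistances in Ω):
  Node 1: (V_1 - 5)/51000 + (V_1 - 0)/1600 = 0
Collecting terms: 0.0006446 × V_1 = 0.00009804  =>  V_1 = 0.1521 V
I_R1 = (V_0 - V_1)/R1 = (5 - 0.1521)/51000 = 0.00009506 A
|I_R1| = 0.00009506 A

Final answer: |I_R1| = 9.506e-05 A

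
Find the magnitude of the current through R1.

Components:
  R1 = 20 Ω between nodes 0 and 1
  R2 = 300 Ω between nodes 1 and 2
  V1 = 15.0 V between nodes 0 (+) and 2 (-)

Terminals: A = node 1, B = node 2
Nodal analysis, taking node 2 as the 0 V reference.
Source V1 fixes V_0 = 15 V.
KCL at each unknown node (sum of currents leaving = 0; resistances in Ω):
  Node 1: (V_1 - 15)/20 + (V_1 - 0)/300 = 0
Collecting terms: 0.05333 × V_1 = 0.75  =>  V_1 = 14.06 V
I_R1 = (V_0 - V_1)/R1 = (15 - 14.06)/20 = 0.04688 A
|I_R1| = 0.04688 A

Final answer: |I_R1| = 0.04688 A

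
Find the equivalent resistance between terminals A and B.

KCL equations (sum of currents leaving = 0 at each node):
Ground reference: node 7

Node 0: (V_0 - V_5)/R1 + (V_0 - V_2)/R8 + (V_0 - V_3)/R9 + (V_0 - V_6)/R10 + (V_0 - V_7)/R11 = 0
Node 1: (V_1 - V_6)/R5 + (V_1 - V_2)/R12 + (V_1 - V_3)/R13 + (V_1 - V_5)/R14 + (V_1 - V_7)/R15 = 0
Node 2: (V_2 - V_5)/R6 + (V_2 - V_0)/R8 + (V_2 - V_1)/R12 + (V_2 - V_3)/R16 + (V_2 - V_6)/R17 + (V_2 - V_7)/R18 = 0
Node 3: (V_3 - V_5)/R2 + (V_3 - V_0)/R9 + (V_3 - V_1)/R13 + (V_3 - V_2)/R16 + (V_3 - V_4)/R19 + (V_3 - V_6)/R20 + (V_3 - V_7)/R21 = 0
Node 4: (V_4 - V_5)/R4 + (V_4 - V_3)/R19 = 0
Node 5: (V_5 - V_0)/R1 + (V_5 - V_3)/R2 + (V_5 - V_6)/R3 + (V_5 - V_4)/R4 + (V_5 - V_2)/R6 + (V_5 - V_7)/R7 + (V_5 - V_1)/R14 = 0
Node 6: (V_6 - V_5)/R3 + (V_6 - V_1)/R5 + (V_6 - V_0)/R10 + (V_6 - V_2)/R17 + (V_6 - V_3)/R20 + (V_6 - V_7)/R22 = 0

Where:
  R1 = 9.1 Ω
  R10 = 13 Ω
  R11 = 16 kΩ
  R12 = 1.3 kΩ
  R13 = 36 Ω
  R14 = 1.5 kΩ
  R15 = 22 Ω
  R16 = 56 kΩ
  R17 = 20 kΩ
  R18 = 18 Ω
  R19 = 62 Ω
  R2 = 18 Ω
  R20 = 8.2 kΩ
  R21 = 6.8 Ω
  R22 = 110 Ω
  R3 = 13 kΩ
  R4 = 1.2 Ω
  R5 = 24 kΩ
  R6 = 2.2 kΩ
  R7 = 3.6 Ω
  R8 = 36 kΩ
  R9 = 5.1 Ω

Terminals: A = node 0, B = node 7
The network is not a plain series/parallel combination. Inject a 1 A test current into terminal A (node 0) and return it from terminal B (node 7); then R_eq = V_A / (1 A).
Nodal analysis, taking node 7 as the 0 V reference.
Current source I_test pushes 1 A into node 0 and draws it out of node 7.
KCL at each unknown node (sum of currents leaving = 0; resistances in Ω):
  Node 0: (V_0 - V_5)/9.1 + (V_0 - V_2)/36000 + (V_0 - V_3)/5.1 + (V_0 - V_6)/13 + (V_0 - 0)/16000 - 1 = 0
  Node 1: (V_1 - V_6)/24000 + (V_1 - V_2)/1300 + (V_1 - V_3)/36 + (V_1 - V_5)/1500 + (V_1 - 0)/22 = 0
  Node 2: (V_2 - V_0)/36000 + (V_2 - V_1)/1300 + (V_2 - V_5)/2200 + (V_2 - V_3)/56000 + (V_2 - V_6)/20000 + (V_2 - 0)/18 = 0
  Node 3: (V_3 - V_0)/5.1 + (V_3 - V_1)/36 + (V_3 - V_2)/56000 + (V_3 - V_5)/18 + (V_3 - V_4)/62 + (V_3 - V_6)/8200 + (V_3 - 0)/6.8 = 0
  Node 4: (V_4 - V_3)/62 + (V_4 - V_5)/1.2 = 0
  Node 5: (V_5 - V_0)/9.1 + (V_5 - V_1)/1500 + (V_5 - V_2)/2200 + (V_5 - V_3)/18 + (V_5 - V_4)/1.2 + (V_5 - V_6)/13000 + (V_5 - 0)/3.6 = 0
  Node 6: (V_6 - V_0)/13 + (V_6 - V_1)/24000 + (V_6 - V_2)/20000 + (V_6 - V_3)/8200 + (V_6 - V_5)/13000 + (V_6 - 0)/110 = 0
Collecting terms (coefficients in siemens):
  0.383·V_0 - 0.00002778·V_2 - 0.1961·V_3 - 0.1099·V_5 - 0.07692·V_6 = 1
  0.07471·V_1 - 0.0007692·V_2 - 0.02778·V_3 - 0.0006667·V_5 - 0.00004167·V_6 = 0
  0.05687·V_2 - 0.00002778·V_0 - 0.0007692·V_1 - 0.00001786·V_3 - 0.0004545·V_5 - 0.00005·V_6 = 0
  0.4427·V_3 - 0.1961·V_0 - 0.02778·V_1 - 0.00001786·V_2 - 0.01613·V_4 - 0.05556·V_5 - 0.000122·V_6 = 0
  0.8495·V_4 - 0.01613·V_3 - 0.8333·V_5 = 0
  1.278·V_5 - 0.1099·V_0 - 0.0006667·V_1 - 0.0004545·V_2 - 0.05556·V_3 - 0.8333·V_4 - 0.00007692·V_6 = 0
  0.0863·V_6 - 0.07692·V_0 - 0.00004167·V_1 - 0.00005·V_2 - 0.000122·V_3 - 0.00007692·V_5 = 0
Solving these 7 simultaneous equations (Gaussian elimination) gives:
  V_0 = 5.554 V, V_1 = 1.065 V, V_2 = 0.03647 V, V_3 = 2.814 V
  V_4 = 1.785 V, V_5 = 1.765 V, V_6 = 4.956 V
R_eq = V_0 / 1 A = 5.554 Ω

Final answer: 5.554 Ω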